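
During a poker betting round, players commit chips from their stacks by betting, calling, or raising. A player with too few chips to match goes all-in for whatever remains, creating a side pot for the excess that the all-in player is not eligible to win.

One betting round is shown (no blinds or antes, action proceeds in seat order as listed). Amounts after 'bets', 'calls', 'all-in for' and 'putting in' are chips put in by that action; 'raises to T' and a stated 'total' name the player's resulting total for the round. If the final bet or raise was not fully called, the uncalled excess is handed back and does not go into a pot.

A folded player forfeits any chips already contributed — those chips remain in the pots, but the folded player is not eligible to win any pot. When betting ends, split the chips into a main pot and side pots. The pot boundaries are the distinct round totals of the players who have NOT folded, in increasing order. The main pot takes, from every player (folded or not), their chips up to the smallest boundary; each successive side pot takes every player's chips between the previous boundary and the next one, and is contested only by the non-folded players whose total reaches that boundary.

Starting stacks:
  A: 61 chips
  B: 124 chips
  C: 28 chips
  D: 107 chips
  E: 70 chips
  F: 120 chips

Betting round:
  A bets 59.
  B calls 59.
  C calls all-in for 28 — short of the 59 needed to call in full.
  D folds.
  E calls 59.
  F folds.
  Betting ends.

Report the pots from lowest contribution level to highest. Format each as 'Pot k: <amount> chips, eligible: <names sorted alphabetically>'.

Pot 1: 112 chips, eligible: A, B, C, E
Pot 2: 93 chips, eligible: A, B, E

Derivation:
Contributions: A=59, B=59, C=28, E=59
Folded: D, F
Pot levels (distinct totals of non-folded players): 28, 59
Layer 1-28: 28 each from A, B, C, E = 28*4 = 112 chips; eligible A, B, C, E
Layer 29-59: 31 each from A, B, E = 31*3 = 93 chips; eligible A, B, E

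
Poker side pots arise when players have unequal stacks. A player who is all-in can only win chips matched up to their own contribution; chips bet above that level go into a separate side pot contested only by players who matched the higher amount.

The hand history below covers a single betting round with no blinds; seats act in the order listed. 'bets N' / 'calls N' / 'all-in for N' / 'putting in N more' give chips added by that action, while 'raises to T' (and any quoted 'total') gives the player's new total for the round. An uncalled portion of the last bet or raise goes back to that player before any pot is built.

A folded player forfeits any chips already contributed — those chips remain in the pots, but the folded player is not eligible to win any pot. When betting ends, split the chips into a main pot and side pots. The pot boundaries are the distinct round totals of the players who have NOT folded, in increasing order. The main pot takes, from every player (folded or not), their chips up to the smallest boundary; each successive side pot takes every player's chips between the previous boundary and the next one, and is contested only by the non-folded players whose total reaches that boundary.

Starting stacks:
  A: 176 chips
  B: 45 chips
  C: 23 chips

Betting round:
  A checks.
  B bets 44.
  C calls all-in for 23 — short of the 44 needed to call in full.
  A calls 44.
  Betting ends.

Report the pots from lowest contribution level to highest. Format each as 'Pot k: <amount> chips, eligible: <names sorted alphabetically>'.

Contributions: A=44, B=44, C=23
Pot levels (distinct totals of non-folded players): 23, 44
Layer 1-23: 23 each from A, B, C = 23*3 = 69 chips; eligible A, B, C
Layer 24-44: 21 each from A, B = 21*2 = 42 chips; eligible A, B

Pot 1: 69 chips, eligible: A, B, C
Pot 2: 42 chips, eligible: A, B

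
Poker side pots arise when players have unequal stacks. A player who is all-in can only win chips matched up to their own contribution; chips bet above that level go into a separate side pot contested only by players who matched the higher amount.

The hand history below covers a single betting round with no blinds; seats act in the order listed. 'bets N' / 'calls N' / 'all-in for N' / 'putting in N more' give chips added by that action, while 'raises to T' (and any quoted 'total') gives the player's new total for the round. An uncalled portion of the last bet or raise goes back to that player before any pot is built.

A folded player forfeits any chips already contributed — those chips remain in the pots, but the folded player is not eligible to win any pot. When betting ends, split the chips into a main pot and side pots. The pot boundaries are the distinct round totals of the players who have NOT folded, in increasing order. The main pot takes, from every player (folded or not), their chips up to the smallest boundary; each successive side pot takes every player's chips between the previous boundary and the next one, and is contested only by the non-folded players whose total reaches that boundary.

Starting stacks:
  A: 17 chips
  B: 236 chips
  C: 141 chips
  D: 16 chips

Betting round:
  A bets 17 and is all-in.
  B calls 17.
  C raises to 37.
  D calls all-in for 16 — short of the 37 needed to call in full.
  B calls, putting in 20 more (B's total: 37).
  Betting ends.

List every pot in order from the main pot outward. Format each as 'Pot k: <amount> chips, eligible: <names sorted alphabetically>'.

Contributions: A=17, B=37, C=37, D=16
Pot levels (distinct totals of non-folded players): 16, 17, 37
Layer 1-16: 16 each from A, B, C, D = 16*4 = 64 chips; eligible A, B, C, D
Layer 17-17: 1 each from A, B, C = 1*3 = 3 chips; eligible A, B, C
Layer 18-37: 20 each from B, C = 20*2 = 40 chips; eligible B, C

Pot 1: 64 chips, eligible: A, B, C, D
Pot 2: 3 chips, eligible: A, B, C
Pot 3: 40 chips, eligible: B, C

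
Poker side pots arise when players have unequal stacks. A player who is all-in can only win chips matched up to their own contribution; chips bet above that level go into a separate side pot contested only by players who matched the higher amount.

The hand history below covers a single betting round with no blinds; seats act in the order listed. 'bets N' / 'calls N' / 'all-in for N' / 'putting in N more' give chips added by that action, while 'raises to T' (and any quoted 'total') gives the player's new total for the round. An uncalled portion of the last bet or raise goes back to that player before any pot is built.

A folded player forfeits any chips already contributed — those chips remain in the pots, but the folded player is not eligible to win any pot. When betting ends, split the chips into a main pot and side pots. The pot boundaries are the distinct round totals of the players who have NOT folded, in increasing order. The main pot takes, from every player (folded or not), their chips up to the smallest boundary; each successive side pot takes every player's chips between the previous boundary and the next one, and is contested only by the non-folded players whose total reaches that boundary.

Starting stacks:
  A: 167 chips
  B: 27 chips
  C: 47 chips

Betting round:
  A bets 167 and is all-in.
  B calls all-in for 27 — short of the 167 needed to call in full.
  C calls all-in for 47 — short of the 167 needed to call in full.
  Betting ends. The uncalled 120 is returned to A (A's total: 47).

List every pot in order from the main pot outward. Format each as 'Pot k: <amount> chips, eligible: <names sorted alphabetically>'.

Contributions (after 120 returned to A): A=47, B=27, C=47
Pot levels (distinct totals of non-folded players): 27, 47
Layer 1-27: 27 each from A, B, C = 27*3 = 81 chips; eligible A, B, C
Layer 28-47: 20 each from A, C = 20*2 = 40 chips; eligible A, C

Pot 1: 81 chips, eligible: A, B, C
Pot 2: 40 chips, eligible: A, C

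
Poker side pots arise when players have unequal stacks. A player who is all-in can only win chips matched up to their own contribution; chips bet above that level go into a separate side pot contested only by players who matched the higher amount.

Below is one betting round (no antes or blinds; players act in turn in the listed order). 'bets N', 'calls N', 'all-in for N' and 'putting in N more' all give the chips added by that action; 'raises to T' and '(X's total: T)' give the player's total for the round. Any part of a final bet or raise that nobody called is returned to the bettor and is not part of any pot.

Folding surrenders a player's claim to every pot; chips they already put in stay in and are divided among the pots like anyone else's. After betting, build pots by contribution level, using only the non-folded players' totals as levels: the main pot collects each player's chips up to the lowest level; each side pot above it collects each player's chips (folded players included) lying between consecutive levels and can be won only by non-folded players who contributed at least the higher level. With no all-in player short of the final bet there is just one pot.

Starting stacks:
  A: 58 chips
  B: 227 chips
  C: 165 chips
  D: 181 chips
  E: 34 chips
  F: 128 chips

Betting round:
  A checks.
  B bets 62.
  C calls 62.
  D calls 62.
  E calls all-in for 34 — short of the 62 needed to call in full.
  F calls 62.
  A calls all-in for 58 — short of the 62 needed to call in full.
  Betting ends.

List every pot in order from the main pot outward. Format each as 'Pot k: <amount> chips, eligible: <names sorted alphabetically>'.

Pot 1: 204 chips, eligible: A, B, C, D, E, F
Pot 2: 120 chips, eligible: A, B, C, D, F
Pot 3: 16 chips, eligible: B, C, D, F

Derivation:
Contributions: A=58, B=62, C=62, D=62, E=34, F=62
Pot levels (distinct totals of non-folded players): 34, 58, 62
Layer 1-34: 34 each from A, B, C, D, E, F = 34*6 = 204 chips; eligible A, B, C, D, E, F
Layer 35-58: 24 each from A, B, C, D, F = 24*5 = 120 chips; eligible A, B, C, D, F
Layer 59-62: 4 each from B, C, D, F = 4*4 = 16 chips; eligible B, C, D, F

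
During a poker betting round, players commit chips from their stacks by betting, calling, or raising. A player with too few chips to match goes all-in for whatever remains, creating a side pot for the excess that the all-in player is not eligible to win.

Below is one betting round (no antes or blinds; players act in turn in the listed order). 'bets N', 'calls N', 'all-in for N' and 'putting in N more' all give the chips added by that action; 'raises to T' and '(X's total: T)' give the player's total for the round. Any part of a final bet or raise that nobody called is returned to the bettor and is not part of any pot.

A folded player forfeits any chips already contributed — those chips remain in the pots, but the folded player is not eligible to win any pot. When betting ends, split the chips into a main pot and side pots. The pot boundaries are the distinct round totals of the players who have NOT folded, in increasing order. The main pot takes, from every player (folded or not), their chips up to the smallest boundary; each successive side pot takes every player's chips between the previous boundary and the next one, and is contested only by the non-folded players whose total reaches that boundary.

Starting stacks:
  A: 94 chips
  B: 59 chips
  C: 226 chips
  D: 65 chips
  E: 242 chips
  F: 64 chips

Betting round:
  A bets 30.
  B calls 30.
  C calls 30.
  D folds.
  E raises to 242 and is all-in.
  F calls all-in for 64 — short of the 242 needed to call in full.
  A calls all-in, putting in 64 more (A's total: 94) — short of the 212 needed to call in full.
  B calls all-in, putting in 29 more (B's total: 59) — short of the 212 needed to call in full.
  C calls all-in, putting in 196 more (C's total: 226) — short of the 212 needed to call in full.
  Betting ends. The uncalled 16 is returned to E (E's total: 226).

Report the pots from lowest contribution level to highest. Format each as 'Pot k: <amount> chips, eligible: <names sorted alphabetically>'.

Pot 1: 295 chips, eligible: A, B, C, E, F
Pot 2: 20 chips, eligible: A, C, E, F
Pot 3: 90 chips, eligible: A, C, E
Pot 4: 264 chips, eligible: C, E

Derivation:
Contributions (after 16 returned to E): A=94, B=59, C=226, E=226, F=64
Folded: D
Pot levels (distinct totals of non-folded players): 59, 64, 94, 226
Layer 1-59: 59 each from A, B, C, E, F = 59*5 = 295 chips; eligible A, B, C, E, F
Layer 60-64: 5 each from A, C, E, F = 5*4 = 20 chips; eligible A, C, E, F
Layer 65-94: 30 each from A, C, E = 30*3 = 90 chips; eligible A, C, E
Layer 95-226: 132 each from C, E = 132*2 = 264 chips; eligible C, E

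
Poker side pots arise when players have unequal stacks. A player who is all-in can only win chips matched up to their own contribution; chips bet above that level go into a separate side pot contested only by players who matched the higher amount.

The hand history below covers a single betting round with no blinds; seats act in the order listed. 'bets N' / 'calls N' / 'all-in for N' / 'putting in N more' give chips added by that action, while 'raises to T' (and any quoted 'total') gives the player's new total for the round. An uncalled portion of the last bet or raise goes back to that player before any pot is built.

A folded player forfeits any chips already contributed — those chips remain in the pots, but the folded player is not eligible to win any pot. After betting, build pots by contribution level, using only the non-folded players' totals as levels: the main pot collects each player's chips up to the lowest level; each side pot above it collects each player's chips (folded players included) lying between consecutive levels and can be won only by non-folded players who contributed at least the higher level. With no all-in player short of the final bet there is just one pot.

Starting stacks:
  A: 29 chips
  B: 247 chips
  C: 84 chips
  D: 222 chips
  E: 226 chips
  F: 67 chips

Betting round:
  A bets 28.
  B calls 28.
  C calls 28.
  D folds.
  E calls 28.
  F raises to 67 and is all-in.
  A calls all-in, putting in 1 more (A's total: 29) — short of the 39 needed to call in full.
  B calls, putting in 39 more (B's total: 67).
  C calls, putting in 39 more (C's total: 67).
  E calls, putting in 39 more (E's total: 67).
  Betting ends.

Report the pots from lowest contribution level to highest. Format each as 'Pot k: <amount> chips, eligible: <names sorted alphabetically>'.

Pot 1: 145 chips, eligible: A, B, C, E, F
Pot 2: 152 chips, eligible: B, C, E, F

Derivation:
Contributions: A=29, B=67, C=67, E=67, F=67
Folded: D
Pot levels (distinct totals of non-folded players): 29, 67
Layer 1-29: 29 each from A, B, C, E, F = 29*5 = 145 chips; eligible A, B, C, E, F
Layer 30-67: 38 each from B, C, E, F = 38*4 = 152 chips; eligible B, C, E, F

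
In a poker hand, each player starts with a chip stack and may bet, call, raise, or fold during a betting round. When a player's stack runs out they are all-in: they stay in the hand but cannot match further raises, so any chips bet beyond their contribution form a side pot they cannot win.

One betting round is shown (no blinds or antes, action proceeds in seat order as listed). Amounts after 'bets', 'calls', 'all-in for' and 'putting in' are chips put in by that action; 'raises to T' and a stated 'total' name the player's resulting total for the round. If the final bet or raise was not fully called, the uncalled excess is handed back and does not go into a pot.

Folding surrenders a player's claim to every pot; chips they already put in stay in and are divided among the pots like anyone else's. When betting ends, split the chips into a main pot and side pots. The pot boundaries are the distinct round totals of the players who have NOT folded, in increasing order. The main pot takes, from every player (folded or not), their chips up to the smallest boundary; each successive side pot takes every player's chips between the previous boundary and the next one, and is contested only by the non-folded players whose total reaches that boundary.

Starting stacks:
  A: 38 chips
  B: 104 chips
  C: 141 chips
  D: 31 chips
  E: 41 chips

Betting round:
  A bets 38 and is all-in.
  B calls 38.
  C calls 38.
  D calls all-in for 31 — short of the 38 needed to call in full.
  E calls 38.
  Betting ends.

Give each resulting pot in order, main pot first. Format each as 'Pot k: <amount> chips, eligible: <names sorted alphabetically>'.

Pot 1: 155 chips, eligible: A, B, C, D, E
Pot 2: 28 chips, eligible: A, B, C, E

Derivation:
Contributions: A=38, B=38, C=38, D=31, E=38
Pot levels (distinct totals of non-folded players): 31, 38
Layer 1-31: 31 each from A, B, C, D, E = 31*5 = 155 chips; eligible A, B, C, D, E
Layer 32-38: 7 each from A, B, C, E = 7*4 = 28 chips; eligible A, B, C, E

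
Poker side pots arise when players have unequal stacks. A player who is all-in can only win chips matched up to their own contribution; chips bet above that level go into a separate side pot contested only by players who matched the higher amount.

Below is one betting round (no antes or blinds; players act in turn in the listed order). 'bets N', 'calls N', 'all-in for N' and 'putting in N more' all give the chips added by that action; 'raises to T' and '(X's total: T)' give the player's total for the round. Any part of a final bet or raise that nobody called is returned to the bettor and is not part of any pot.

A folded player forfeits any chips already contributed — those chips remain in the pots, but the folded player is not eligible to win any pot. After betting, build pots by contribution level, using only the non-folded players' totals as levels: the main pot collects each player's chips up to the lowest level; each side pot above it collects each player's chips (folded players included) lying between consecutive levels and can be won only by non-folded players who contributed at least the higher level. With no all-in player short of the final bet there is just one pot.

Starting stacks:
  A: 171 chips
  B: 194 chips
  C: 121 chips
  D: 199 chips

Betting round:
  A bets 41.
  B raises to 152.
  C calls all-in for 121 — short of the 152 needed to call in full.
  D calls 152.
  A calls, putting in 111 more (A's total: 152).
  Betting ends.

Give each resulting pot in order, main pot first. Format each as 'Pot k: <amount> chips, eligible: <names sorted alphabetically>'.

Pot 1: 484 chips, eligible: A, B, C, D
Pot 2: 93 chips, eligible: A, B, D

Derivation:
Contributions: A=152, B=152, C=121, D=152
Pot levels (distinct totals of non-folded players): 121, 152
Layer 1-121: 121 each from A, B, C, D = 121*4 = 484 chips; eligible A, B, C, D
Layer 122-152: 31 each from A, B, D = 31*3 = 93 chips; eligible A, B, D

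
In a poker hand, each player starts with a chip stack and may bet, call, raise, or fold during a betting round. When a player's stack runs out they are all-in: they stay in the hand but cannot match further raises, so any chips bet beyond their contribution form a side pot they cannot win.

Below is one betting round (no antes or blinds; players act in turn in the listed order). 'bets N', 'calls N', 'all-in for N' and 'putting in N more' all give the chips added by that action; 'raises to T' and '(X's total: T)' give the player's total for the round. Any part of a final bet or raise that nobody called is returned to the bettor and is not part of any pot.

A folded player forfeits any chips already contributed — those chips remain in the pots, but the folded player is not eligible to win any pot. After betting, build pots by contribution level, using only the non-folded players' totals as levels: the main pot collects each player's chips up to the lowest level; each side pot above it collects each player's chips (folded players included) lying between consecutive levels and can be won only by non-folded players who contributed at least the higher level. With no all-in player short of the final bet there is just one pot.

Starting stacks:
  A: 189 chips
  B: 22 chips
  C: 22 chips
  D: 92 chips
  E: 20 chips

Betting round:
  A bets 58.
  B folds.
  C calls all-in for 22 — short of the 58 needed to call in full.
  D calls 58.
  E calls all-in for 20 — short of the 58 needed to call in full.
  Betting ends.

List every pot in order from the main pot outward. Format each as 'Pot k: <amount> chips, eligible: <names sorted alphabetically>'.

Contributions: A=58, C=22, D=58, E=20
Folded: B
Pot levels (distinct totals of non-folded players): 20, 22, 58
Layer 1-20: 20 each from A, C, D, E = 20*4 = 80 chips; eligible A, C, D, E
Layer 21-22: 2 each from A, C, D = 2*3 = 6 chips; eligible A, C, D
Layer 23-58: 36 each from A, D = 36*2 = 72 chips; eligible A, D

Pot 1: 80 chips, eligible: A, C, D, E
Pot 2: 6 chips, eligible: A, C, D
Pot 3: 72 chips, eligible: A, D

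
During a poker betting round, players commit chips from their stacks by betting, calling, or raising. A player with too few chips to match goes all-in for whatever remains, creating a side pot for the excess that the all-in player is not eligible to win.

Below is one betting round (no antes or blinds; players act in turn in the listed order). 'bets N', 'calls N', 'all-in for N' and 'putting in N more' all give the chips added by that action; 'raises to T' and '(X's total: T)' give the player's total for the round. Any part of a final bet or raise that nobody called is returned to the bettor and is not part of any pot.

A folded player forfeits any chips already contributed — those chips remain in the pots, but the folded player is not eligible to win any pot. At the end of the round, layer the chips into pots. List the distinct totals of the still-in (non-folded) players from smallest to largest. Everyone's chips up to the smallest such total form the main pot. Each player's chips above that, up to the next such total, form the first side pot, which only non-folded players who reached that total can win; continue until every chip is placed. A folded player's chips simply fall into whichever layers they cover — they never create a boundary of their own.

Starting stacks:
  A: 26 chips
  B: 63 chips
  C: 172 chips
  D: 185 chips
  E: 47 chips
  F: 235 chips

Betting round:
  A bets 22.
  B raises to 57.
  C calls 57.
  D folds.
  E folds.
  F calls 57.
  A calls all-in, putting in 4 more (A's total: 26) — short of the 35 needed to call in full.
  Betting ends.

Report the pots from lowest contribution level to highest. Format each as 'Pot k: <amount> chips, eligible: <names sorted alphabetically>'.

Pot 1: 104 chips, eligible: A, B, C, F
Pot 2: 93 chips, eligible: B, C, F

Derivation:
Contributions: A=26, B=57, C=57, F=57
Folded: D, E
Pot levels (distinct totals of non-folded players): 26, 57
Layer 1-26: 26 each from A, B, C, F = 26*4 = 104 chips; eligible A, B, C, F
Layer 27-57: 31 each from B, C, F = 31*3 = 93 chips; eligible B, C, F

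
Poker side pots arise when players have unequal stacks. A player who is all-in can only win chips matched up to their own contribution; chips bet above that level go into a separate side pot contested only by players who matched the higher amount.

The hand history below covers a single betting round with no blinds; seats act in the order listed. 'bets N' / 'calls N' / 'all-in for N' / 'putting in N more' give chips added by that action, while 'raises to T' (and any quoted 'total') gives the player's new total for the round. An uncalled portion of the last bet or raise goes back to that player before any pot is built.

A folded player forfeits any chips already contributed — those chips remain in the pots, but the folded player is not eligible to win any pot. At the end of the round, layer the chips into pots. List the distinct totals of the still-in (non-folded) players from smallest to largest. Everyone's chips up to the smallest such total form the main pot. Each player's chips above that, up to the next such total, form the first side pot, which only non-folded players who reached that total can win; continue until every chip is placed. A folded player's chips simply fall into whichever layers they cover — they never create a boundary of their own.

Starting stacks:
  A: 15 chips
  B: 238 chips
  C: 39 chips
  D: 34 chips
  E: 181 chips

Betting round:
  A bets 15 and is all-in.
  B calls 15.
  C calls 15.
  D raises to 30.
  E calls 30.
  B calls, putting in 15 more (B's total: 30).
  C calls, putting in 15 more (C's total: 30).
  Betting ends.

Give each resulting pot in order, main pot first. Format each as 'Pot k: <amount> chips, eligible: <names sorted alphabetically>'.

Pot 1: 75 chips, eligible: A, B, C, D, E
Pot 2: 60 chips, eligible: B, C, D, E

Derivation:
Contributions: A=15, B=30, C=30, D=30, E=30
Pot levels (distinct totals of non-folded players): 15, 30
Layer 1-15: 15 each from A, B, C, D, E = 15*5 = 75 chips; eligible A, B, C, D, E
Layer 16-30: 15 each from B, C, D, E = 15*4 = 60 chips; eligible B, C, D, E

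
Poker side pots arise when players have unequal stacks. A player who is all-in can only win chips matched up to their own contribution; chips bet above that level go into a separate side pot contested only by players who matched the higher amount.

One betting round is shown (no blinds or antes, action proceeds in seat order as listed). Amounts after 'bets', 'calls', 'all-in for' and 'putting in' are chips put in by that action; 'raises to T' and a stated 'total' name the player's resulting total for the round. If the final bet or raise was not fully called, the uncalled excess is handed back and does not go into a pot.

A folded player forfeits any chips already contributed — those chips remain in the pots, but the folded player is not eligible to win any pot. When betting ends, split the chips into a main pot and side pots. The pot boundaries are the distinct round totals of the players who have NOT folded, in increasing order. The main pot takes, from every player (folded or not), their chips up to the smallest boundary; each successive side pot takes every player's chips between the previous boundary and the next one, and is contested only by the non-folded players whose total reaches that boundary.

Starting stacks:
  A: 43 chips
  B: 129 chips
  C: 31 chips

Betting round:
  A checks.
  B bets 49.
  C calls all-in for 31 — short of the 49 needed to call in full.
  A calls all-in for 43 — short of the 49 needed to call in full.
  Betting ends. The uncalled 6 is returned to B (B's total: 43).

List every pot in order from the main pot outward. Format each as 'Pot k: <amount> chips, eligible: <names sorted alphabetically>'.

Contributions (after 6 returned to B): A=43, B=43, C=31
Pot levels (distinct totals of non-folded players): 31, 43
Layer 1-31: 31 each from A, B, C = 31*3 = 93 chips; eligible A, B, C
Layer 32-43: 12 each from A, B = 12*2 = 24 chips; eligible A, B

Pot 1: 93 chips, eligible: A, B, C
Pot 2: 24 chips, eligible: A, B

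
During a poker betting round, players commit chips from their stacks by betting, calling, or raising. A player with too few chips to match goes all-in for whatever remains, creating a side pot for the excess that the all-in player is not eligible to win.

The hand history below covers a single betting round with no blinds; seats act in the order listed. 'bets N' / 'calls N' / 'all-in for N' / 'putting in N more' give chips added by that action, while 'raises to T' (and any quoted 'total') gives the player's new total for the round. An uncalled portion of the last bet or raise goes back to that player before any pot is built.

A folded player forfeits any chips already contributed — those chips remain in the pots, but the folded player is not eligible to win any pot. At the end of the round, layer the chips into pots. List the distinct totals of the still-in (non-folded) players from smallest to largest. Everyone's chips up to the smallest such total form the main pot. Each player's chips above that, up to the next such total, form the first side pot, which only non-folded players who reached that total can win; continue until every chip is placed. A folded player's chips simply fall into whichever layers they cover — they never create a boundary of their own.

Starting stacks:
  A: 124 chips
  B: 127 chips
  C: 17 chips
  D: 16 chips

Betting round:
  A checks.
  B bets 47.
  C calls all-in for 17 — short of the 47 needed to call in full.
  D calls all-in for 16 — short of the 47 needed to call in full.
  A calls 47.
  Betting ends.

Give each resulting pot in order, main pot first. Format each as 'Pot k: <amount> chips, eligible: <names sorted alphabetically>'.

Contributions: A=47, B=47, C=17, D=16
Pot levels (distinct totals of non-folded players): 16, 17, 47
Layer 1-16: 16 each from A, B, C, D = 16*4 = 64 chips; eligible A, B, C, D
Layer 17-17: 1 each from A, B, C = 1*3 = 3 chips; eligible A, B, C
Layer 18-47: 30 each from A, B = 30*2 = 60 chips; eligible A, B

Pot 1: 64 chips, eligible: A, B, C, D
Pot 2: 3 chips, eligible: A, B, C
Pot 3: 60 chips, eligible: A, B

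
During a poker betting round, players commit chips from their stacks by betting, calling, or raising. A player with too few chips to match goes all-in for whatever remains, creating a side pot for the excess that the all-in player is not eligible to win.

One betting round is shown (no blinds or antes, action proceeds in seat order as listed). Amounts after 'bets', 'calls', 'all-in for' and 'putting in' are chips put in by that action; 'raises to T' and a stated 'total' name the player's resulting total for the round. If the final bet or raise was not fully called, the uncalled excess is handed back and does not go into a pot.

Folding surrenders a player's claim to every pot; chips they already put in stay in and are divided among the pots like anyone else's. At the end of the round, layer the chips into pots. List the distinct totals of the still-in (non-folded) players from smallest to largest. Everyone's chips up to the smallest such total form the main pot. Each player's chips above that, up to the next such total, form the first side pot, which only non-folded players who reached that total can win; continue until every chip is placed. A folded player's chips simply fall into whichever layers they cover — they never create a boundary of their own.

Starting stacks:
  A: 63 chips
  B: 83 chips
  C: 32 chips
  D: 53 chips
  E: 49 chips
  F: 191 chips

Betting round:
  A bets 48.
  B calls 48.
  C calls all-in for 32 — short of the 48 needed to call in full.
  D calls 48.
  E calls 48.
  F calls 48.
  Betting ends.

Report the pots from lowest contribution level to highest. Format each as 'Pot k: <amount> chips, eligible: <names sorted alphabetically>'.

Pot 1: 192 chips, eligible: A, B, C, D, E, F
Pot 2: 80 chips, eligible: A, B, D, E, F

Derivation:
Contributions: A=48, B=48, C=32, D=48, E=48, F=48
Pot levels (distinct totals of non-folded players): 32, 48
Layer 1-32: 32 each from A, B, C, D, E, F = 32*6 = 192 chips; eligible A, B, C, D, E, F
Layer 33-48: 16 each from A, B, D, E, F = 16*5 = 80 chips; eligible A, B, D, E, F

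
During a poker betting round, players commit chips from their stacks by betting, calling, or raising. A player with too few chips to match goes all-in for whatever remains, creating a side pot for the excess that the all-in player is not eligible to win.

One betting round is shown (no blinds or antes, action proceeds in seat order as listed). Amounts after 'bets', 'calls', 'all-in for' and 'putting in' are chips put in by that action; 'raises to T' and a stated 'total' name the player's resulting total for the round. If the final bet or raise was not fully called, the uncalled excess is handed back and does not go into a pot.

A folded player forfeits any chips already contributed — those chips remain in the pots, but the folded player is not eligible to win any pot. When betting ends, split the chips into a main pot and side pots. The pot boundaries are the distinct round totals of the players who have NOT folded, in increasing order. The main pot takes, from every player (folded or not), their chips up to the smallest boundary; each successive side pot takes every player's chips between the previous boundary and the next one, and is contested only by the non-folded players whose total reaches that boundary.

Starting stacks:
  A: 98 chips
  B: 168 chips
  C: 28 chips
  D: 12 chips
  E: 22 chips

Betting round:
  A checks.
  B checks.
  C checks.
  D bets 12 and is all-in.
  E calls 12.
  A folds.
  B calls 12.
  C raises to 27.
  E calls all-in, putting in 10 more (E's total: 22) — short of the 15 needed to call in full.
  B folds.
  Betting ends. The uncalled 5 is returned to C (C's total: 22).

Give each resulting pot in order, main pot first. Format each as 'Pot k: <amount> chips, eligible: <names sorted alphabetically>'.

Contributions (after 5 returned to C): B=12, C=22, D=12, E=22
Folded: A, B
Pot levels (distinct totals of non-folded players): 12, 22
Layer 1-12: 12 each from B, C, D, E = 12*4 = 48 chips; eligible C, D, E
Layer 13-22: 10 each from C, E = 10*2 = 20 chips; eligible C, E

Pot 1: 48 chips, eligible: C, D, E
Pot 2: 20 chips, eligible: C, E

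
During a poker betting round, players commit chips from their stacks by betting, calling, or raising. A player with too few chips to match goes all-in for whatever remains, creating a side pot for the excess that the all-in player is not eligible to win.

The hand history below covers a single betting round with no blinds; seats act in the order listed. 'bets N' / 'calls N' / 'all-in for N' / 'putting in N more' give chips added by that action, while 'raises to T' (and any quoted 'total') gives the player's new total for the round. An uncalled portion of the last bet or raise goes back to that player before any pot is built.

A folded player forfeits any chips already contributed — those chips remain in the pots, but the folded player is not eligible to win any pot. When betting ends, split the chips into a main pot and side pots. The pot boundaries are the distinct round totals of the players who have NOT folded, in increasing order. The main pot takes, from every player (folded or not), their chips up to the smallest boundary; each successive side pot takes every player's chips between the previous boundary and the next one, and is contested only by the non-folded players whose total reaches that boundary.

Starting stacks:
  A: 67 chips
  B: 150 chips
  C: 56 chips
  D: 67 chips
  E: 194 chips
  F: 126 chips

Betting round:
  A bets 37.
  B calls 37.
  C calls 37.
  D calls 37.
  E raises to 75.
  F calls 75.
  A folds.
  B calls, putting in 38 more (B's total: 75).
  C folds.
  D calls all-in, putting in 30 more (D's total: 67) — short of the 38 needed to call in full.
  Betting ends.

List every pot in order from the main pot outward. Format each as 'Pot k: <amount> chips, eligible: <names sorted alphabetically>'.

Contributions: A=37, B=75, C=37, D=67, E=75, F=75
Folded: A, C
Pot levels (distinct totals of non-folded players): 67, 75
Layer 1-67: A 37 + B 67 + C 37 + D 67 + E 67 + F 67 = 342 chips; eligible B, D, E, F
Layer 68-75: 8 each from B, E, F = 8*3 = 24 chips; eligible B, E, F

Pot 1: 342 chips, eligible: B, D, E, F
Pot 2: 24 chips, eligible: B, E, F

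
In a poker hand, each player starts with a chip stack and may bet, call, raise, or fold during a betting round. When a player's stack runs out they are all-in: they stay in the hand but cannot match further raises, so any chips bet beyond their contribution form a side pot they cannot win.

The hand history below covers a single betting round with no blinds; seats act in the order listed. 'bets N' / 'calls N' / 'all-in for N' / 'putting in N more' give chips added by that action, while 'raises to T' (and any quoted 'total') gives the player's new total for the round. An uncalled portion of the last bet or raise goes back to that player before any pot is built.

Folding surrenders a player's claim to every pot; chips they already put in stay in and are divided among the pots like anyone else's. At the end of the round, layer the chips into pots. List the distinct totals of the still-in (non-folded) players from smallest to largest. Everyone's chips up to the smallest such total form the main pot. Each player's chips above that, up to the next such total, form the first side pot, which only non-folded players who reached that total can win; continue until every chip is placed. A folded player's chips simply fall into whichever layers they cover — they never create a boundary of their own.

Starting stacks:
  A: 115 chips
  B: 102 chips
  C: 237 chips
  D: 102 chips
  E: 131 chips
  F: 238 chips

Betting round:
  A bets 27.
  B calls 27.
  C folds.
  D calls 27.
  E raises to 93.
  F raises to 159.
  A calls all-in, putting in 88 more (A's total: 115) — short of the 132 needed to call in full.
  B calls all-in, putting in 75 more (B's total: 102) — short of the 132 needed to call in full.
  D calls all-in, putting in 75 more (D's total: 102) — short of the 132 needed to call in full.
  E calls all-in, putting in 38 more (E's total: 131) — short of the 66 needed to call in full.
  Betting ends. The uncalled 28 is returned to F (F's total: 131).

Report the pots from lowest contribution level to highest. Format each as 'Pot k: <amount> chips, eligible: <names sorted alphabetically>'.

Contributions (after 28 returned to F): A=115, B=102, D=102, E=131, F=131
Folded: C
Pot levels (distinct totals of non-folded players): 102, 115, 131
Layer 1-102: 102 each from A, B, D, E, F = 102*5 = 510 chips; eligible A, B, D, E, F
Layer 103-115: 13 each from A, E, F = 13*3 = 39 chips; eligible A, E, F
Layer 116-131: 16 each from E, F = 16*2 = 32 chips; eligible E, F

Pot 1: 510 chips, eligible: A, B, D, E, F
Pot 2: 39 chips, eligible: A, E, F
Pot 3: 32 chips, eligible: E, F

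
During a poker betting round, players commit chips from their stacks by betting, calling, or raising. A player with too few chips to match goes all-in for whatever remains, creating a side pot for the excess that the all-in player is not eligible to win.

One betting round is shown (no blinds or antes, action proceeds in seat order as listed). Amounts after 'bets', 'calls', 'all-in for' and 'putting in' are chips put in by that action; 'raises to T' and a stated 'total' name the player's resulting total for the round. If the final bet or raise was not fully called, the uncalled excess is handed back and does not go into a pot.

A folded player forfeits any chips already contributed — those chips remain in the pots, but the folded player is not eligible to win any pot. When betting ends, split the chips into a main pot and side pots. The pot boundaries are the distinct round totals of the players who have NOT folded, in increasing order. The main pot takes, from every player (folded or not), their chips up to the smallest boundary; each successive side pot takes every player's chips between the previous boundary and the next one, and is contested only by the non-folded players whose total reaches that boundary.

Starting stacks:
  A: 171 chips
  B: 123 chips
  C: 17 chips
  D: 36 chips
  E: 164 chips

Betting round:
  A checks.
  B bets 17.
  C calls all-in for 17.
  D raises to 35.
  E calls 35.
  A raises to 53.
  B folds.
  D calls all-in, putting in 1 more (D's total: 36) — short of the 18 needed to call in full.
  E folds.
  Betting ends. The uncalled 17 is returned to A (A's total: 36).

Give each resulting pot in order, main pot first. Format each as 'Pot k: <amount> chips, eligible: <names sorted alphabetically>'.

Contributions (after 17 returned to A): A=36, B=17, C=17, D=36, E=35
Folded: B, E
Pot levels (distinct totals of non-folded players): 17, 36
Layer 1-17: 17 each from A, B, C, D, E = 17*5 = 85 chips; eligible A, C, D
Layer 18-36: A 19 + D 19 + E 18 = 56 chips; eligible A, D

Pot 1: 85 chips, eligible: A, C, D
Pot 2: 56 chips, eligible: A, D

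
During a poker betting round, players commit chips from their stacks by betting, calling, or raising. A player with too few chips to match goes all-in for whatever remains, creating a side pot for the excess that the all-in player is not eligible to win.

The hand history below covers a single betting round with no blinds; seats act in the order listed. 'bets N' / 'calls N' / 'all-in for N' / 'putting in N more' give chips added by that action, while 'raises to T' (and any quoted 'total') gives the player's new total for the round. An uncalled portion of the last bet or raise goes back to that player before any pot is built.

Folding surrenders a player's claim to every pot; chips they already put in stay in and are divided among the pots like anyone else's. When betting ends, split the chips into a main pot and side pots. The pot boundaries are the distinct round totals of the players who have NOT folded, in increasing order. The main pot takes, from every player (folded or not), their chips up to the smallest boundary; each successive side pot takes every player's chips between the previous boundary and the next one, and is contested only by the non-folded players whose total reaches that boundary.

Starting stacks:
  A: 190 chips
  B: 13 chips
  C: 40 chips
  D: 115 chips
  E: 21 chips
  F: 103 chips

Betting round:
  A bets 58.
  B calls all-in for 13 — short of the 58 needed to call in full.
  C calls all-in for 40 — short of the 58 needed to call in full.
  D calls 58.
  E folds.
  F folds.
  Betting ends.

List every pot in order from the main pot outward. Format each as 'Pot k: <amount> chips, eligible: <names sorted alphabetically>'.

Contributions: A=58, B=13, C=40, D=58
Folded: E, F
Pot levels (distinct totals of non-folded players): 13, 40, 58
Layer 1-13: 13 each from A, B, C, D = 13*4 = 52 chips; eligible A, B, C, D
Layer 14-40: 27 each from A, C, D = 27*3 = 81 chips; eligible A, C, D
Layer 41-58: 18 each from A, D = 18*2 = 36 chips; eligible A, D

Pot 1: 52 chips, eligible: A, B, C, D
Pot 2: 81 chips, eligible: A, C, D
Pot 3: 36 chips, eligible: A, D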